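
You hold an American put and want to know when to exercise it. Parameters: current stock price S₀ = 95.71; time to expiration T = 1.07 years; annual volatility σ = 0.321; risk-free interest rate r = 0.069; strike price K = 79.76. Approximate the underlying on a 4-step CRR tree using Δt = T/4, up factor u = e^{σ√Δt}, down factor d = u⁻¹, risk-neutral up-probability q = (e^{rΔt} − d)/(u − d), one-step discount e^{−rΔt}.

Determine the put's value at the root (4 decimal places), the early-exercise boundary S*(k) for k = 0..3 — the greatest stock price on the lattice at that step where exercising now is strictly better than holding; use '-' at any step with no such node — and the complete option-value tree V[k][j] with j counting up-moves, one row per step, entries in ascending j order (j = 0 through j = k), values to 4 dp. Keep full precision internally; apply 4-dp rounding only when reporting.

price = 4.1596
boundary = - - - 58.1633
tree:
4.1596
7.4532 1.2015
12.9651 2.5205 0.0000
21.5967 5.2876 0.0000 0.0000
30.4941 11.0924 0.0000 0.0000 0.0000

Δt=0.26750  u=1.18060  d=0.84703  q=0.51444  discount=0.98171
step 4 (expiry): payoffs max(K−S,0) = 30.4941 11.0924 0.0000 0.0000 0.0000
step 3: (k=3,j=0): S=58.1633, (K−S)⁺=21.5967, hold=20.1380 ⇒ V=21.5967 exercise | (k=3,j=1): S=81.0690, (K−S)⁺=0.0000, hold=5.2876 ⇒ V=5.2876 continue | (k=3,j=2): S=112.9952, (K−S)⁺=0.0000, hold=0.0000 ⇒ V=0.0000 continue | (k=3,j=3): S=157.4945, (K−S)⁺=0.0000, hold=0.0000 ⇒ V=0.0000 continue  boundary S*=58.1633
step 2: (k=2,j=0): S=68.6676, (K−S)⁺=11.0924, hold=12.9651 ⇒ V=12.9651 continue | (k=2,j=1): S=95.7100, (K−S)⁺=0.0000, hold=2.5205 ⇒ V=2.5205 continue | (k=2,j=2): S=133.4021, (K−S)⁺=0.0000, hold=0.0000 ⇒ V=0.0000 continue  boundary S*=-
step 1: (k=1,j=0): S=81.0690, (K−S)⁺=0.0000, hold=7.4532 ⇒ V=7.4532 continue | (k=1,j=1): S=112.9952, (K−S)⁺=0.0000, hold=1.2015 ⇒ V=1.2015 continue  boundary S*=-
step 0: (k=0,j=0): S=95.7100, (K−S)⁺=0.0000, hold=4.1596 ⇒ V=4.1596 continue  boundary S*=-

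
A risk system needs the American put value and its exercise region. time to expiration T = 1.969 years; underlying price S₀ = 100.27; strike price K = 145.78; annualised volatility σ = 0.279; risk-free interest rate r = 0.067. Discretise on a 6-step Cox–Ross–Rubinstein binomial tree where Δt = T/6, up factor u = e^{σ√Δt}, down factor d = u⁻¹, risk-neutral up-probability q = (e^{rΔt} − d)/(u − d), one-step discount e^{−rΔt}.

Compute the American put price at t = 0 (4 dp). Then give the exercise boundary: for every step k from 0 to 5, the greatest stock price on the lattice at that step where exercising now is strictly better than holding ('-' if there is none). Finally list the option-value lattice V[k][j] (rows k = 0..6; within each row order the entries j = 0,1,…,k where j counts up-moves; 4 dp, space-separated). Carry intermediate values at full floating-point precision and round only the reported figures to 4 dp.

price = 45.5100
boundary = 100.2700 85.4592 100.2700 85.4592 100.2700 117.6476
tree:
45.5100
60.3208 29.8297
72.9439 45.5100 17.1424
83.7025 60.3208 28.6155 7.6626
92.8719 72.9439 45.5100 14.7979 1.6412
100.6869 83.7025 60.3208 28.1324 3.5648 0.0000
107.3476 92.8719 72.9439 45.5100 7.7430 0.0000 0.0000

Δt=0.32817, u=1.17331, d=0.85229, q=0.52938, disc=e^(-rΔt)=0.97825
k=6 terminal: V=max(K-S,0) → 107.3476 92.8719 72.9439 45.5100 7.7430 0.0000 0.0000
k=5: j=0 S=45.0931 intr=100.6869 cont=97.5166 V=100.6869[EX]; j=1 S=62.0775 intr=83.7025 cont=80.5322 V=83.7025[EX]; j=2 S=85.4592 intr=60.3208 cont=57.1505 V=60.3208[EX]; j=3 S=117.6476 intr=28.1324 cont=24.9621 V=28.1324[EX]; j=4 S=161.9599 intr=0.0000 cont=3.5648 V=3.5648[hold]; j=5 S=222.9626 intr=0.0000 cont=0.0000 V=0.0000[hold]  S*(5)=117.6476
k=4: j=0 S=52.9081 intr=92.8719 cont=89.7016 V=92.8719[EX]; j=1 S=72.8361 intr=72.9439 cont=69.7736 V=72.9439[EX]; j=2 S=100.2700 intr=45.5100 cont=42.3397 V=45.5100[EX]; j=3 S=138.0370 intr=7.7430 cont=14.7979 V=14.7979[hold]; j=4 S=190.0290 intr=0.0000 cont=1.6412 V=1.6412[hold]  S*(4)=100.2700
k=3: j=0 S=62.0775 intr=83.7025 cont=80.5322 V=83.7025[EX]; j=1 S=85.4592 intr=60.3208 cont=57.1505 V=60.3208[EX]; j=2 S=117.6476 intr=28.1324 cont=28.6155 V=28.6155[hold]; j=3 S=161.9599 intr=0.0000 cont=7.6626 V=7.6626[hold]  S*(3)=85.4592
k=2: j=0 S=72.8361 intr=72.9439 cont=69.7736 V=72.9439[EX]; j=1 S=100.2700 intr=45.5100 cont=42.5899 V=45.5100[EX]; j=2 S=138.0370 intr=7.7430 cont=17.1424 V=17.1424[hold]  S*(2)=100.2700
k=1: j=0 S=85.4592 intr=60.3208 cont=57.1505 V=60.3208[EX]; j=1 S=117.6476 intr=28.1324 cont=29.8297 V=29.8297[hold]  S*(1)=85.4592
k=0: j=0 S=100.2700 intr=45.5100 cont=43.2187 V=45.5100[EX]  S*(0)=100.2700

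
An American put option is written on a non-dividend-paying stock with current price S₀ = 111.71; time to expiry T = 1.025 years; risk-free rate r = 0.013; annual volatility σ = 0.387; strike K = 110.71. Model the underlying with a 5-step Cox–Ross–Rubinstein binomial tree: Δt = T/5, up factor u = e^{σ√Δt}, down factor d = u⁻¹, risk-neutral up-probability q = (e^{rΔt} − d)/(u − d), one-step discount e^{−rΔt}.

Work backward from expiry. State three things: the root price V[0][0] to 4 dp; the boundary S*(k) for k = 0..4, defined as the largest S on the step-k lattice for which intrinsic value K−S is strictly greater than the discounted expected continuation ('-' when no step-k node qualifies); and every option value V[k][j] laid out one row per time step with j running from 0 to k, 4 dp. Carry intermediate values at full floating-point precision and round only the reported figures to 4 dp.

Δt=0.20500  u=1.19151  d=0.83927  q=0.46388  discount=0.99734
step 5 (expiry): payoffs max(K−S,0) = 64.1939 44.6713 16.9550 0.0000 0.0000 0.0000
step 4: (k=4,j=0): S=55.4244, (K−S)⁺=55.2856, hold=54.9910 ⇒ V=55.2856 exercise | (k=4,j=1): S=78.6858, (K−S)⁺=32.0242, hold=31.7295 ⇒ V=32.0242 exercise | (k=4,j=2): S=111.7100, (K−S)⁺=0.0000, hold=9.0657 ⇒ V=9.0657 continue | (k=4,j=3): S=158.5943, (K−S)⁺=0.0000, hold=0.0000 ⇒ V=0.0000 continue | (k=4,j=4): S=225.1559, (K−S)⁺=0.0000, hold=0.0000 ⇒ V=0.0000 continue  boundary S*=78.6858
step 3: (k=3,j=0): S=66.0387, (K−S)⁺=44.6713, hold=44.3766 ⇒ V=44.6713 exercise | (k=3,j=1): S=93.7550, (K−S)⁺=16.9550, hold=21.3173 ⇒ V=21.3173 continue | (k=3,j=2): S=133.1036, (K−S)⁺=0.0000, hold=4.8474 ⇒ V=4.8474 continue | (k=3,j=3): S=188.9668, (K−S)⁺=0.0000, hold=0.0000 ⇒ V=0.0000 continue  boundary S*=66.0387
step 2: (k=2,j=0): S=78.6858, (K−S)⁺=32.0242, hold=33.7477 ⇒ V=33.7477 continue | (k=2,j=1): S=111.7100, (K−S)⁺=0.0000, hold=13.6408 ⇒ V=13.6408 continue | (k=2,j=2): S=158.5943, (K−S)⁺=0.0000, hold=2.5918 ⇒ V=2.5918 continue  boundary S*=-
step 1: (k=1,j=0): S=93.7550, (K−S)⁺=16.9550, hold=24.3555 ⇒ V=24.3555 continue | (k=1,j=1): S=133.1036, (K−S)⁺=0.0000, hold=8.4927 ⇒ V=8.4927 continue  boundary S*=-
step 0: (k=0,j=0): S=111.7100, (K−S)⁺=0.0000, hold=16.9518 ⇒ V=16.9518 continue  boundary S*=-

price = 16.9518
boundary = - - - 66.0387 78.6858
tree:
16.9518
24.3555 8.4927
33.7477 13.6408 2.5918
44.6713 21.3173 4.8474 0.0000
55.2856 32.0242 9.0657 0.0000 0.0000
64.1939 44.6713 16.9550 0.0000 0.0000 0.0000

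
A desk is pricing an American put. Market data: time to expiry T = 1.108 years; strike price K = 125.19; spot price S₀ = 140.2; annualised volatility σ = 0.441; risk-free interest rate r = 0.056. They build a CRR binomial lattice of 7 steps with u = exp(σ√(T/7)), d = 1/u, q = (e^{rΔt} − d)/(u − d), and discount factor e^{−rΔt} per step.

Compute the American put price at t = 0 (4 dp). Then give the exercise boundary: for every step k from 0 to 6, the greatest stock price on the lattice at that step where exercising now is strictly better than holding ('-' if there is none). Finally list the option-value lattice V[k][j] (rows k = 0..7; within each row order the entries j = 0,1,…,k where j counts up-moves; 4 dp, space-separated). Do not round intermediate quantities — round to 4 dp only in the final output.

price = 14.8806
boundary = - - - - 69.4954 82.8236 98.7079
tree:
14.8806
21.8206 7.6822
31.0377 12.2985 2.8531
42.5362 19.2292 5.0623 0.5268
55.6946 29.1527 8.8984 1.0250 0.0000
66.8780 42.3664 15.4621 1.9945 0.0000 0.0000
76.2617 55.6946 26.4821 3.8809 0.0000 0.0000 0.0000
84.1354 66.8780 42.3664 7.5514 0.0000 0.0000 0.0000 0.0000

Δt=0.15829, u=1.19179, d=0.83908, q=0.48149, disc=e^(-rΔt)=0.99118
k=7 terminal: V=max(K-S,0) → 84.1354 66.8780 42.3664 7.5514 0.0000 0.0000 0.0000 0.0000
k=6: j=0 S=48.9283 intr=76.2617 cont=75.1570 V=76.2617[EX]; j=1 S=69.4954 intr=55.6946 cont=54.5898 V=55.6946[EX]; j=2 S=98.7079 intr=26.4821 cont=25.3773 V=26.4821[EX]; j=3 S=140.2000 intr=0.0000 cont=3.8809 V=3.8809[hold]; j=4 S=199.1334 intr=0.0000 cont=0.0000 V=0.0000[hold]; j=5 S=282.8396 intr=0.0000 cont=0.0000 V=0.0000[hold]; j=6 S=401.7318 intr=0.0000 cont=0.0000 V=0.0000[hold]  S*(6)=98.7079
k=5: j=0 S=58.3120 intr=66.8780 cont=65.7732 V=66.8780[EX]; j=1 S=82.8236 intr=42.3664 cont=41.2617 V=42.3664[EX]; j=2 S=117.6386 intr=7.5514 cont=15.4621 V=15.4621[hold]; j=3 S=167.0883 intr=0.0000 cont=1.9945 V=1.9945[hold]; j=4 S=237.3242 intr=0.0000 cont=0.0000 V=0.0000[hold]; j=5 S=337.0840 intr=0.0000 cont=0.0000 V=0.0000[hold]  S*(5)=82.8236
k=4: j=0 S=69.4954 intr=55.6946 cont=54.5898 V=55.6946[EX]; j=1 S=98.7079 intr=26.4821 cont=29.1527 V=29.1527[hold]; j=2 S=140.2000 intr=0.0000 cont=8.8984 V=8.8984[hold]; j=3 S=199.1334 intr=0.0000 cont=1.0250 V=1.0250[hold]; j=4 S=282.8396 intr=0.0000 cont=0.0000 V=0.0000[hold]  S*(4)=69.4954
k=3: j=0 S=82.8236 intr=42.3664 cont=42.5362 V=42.5362[hold]; j=1 S=117.6386 intr=7.5514 cont=19.2292 V=19.2292[hold]; j=2 S=167.0883 intr=0.0000 cont=5.0623 V=5.0623[hold]; j=3 S=237.3242 intr=0.0000 cont=0.5268 V=0.5268[hold]  S*(3)=-
k=2: j=0 S=98.7079 intr=26.4821 cont=31.0377 V=31.0377[hold]; j=1 S=140.2000 intr=0.0000 cont=12.2985 V=12.2985[hold]; j=2 S=199.1334 intr=0.0000 cont=2.8531 V=2.8531[hold]  S*(2)=-
k=1: j=0 S=117.6386 intr=7.5514 cont=21.8206 V=21.8206[hold]; j=1 S=167.0883 intr=0.0000 cont=7.6822 V=7.6822[hold]  S*(1)=-
k=0: j=0 S=140.2000 intr=0.0000 cont=14.8806 V=14.8806[hold]  S*(0)=-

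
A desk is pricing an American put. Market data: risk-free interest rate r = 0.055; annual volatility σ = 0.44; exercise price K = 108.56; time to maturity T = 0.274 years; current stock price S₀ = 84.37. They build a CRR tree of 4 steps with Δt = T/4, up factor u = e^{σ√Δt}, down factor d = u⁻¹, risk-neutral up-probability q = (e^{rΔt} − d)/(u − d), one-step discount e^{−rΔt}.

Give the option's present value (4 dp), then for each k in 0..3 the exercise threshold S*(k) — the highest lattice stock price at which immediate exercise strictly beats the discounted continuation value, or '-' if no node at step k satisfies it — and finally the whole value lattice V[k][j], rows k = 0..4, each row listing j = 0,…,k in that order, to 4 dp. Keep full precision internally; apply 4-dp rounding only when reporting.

price = 24.8420
boundary = - 75.1926 84.3700 94.6675
tree:
24.8420
33.3674 16.0750
41.5465 24.1900 7.6716
48.8359 33.3674 13.8925 1.1936
55.3325 41.5465 24.1900 2.3381 0.0000

Δt=0.06850  u=1.12205  d=0.89122  q=0.48759  discount=0.99624
step 4 (expiry): payoffs max(K−S,0) = 55.3325 41.5465 24.1900 2.3381 0.0000
step 3: (k=3,j=0): S=59.7241, (K−S)⁺=48.8359, hold=48.4277 ⇒ V=48.8359 exercise | (k=3,j=1): S=75.1926, (K−S)⁺=33.3674, hold=32.9592 ⇒ V=33.3674 exercise | (k=3,j=2): S=94.6675, (K−S)⁺=13.8925, hold=13.4843 ⇒ V=13.8925 exercise | (k=3,j=3): S=119.1864, (K−S)⁺=0.0000, hold=1.1936 ⇒ V=1.1936 continue  boundary S*=94.6675
step 2: (k=2,j=0): S=67.0135, (K−S)⁺=41.5465, hold=41.1383 ⇒ V=41.5465 exercise | (k=2,j=1): S=84.3700, (K−S)⁺=24.1900, hold=23.7818 ⇒ V=24.1900 exercise | (k=2,j=2): S=106.2219, (K−S)⁺=2.3381, hold=7.6716 ⇒ V=7.6716 continue  boundary S*=84.3700
step 1: (k=1,j=0): S=75.1926, (K−S)⁺=33.3674, hold=32.9592 ⇒ V=33.3674 exercise | (k=1,j=1): S=94.6675, (K−S)⁺=13.8925, hold=16.0750 ⇒ V=16.0750 continue  boundary S*=75.1926
step 0: (k=0,j=0): S=84.3700, (K−S)⁺=24.1900, hold=24.8420 ⇒ V=24.8420 continue  boundary S*=-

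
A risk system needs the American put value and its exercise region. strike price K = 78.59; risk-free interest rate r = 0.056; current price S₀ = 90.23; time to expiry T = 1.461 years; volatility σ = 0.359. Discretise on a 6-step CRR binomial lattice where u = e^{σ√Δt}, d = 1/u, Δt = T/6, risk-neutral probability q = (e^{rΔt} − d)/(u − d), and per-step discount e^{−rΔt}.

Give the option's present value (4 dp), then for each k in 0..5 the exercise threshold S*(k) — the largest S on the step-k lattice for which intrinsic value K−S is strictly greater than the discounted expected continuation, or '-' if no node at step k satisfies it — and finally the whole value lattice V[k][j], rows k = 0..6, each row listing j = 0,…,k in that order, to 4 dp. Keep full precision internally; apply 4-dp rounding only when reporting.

Δt=0.24350  u=1.19381  d=0.83765  q=0.49438  discount=0.98646
step 6 (expiry): payoffs max(K−S,0) = 47.4200 34.1670 15.2790 0.0000 0.0000 0.0000 0.0000
step 5: (k=5,j=0): S=37.2111, (K−S)⁺=41.3789, hold=40.3145 ⇒ V=41.3789 exercise | (k=5,j=1): S=53.0327, (K−S)⁺=25.5573, hold=24.4929 ⇒ V=25.5573 exercise | (k=5,j=2): S=75.5814, (K−S)⁺=3.0086, hold=7.6208 ⇒ V=7.6208 continue | (k=5,j=3): S=107.7176, (K−S)⁺=0.0000, hold=0.0000 ⇒ V=0.0000 continue | (k=5,j=4): S=153.5176, (K−S)⁺=0.0000, hold=0.0000 ⇒ V=0.0000 continue | (k=5,j=5): S=218.7912, (K−S)⁺=0.0000, hold=0.0000 ⇒ V=0.0000 continue  boundary S*=53.0327
step 4: (k=4,j=0): S=44.4230, (K−S)⁺=34.1670, hold=33.1026 ⇒ V=34.1670 exercise | (k=4,j=1): S=63.3110, (K−S)⁺=15.2790, hold=16.4639 ⇒ V=16.4639 continue | (k=4,j=2): S=90.2300, (K−S)⁺=0.0000, hold=3.8011 ⇒ V=3.8011 continue | (k=4,j=3): S=128.5945, (K−S)⁺=0.0000, hold=0.0000 ⇒ V=0.0000 continue | (k=4,j=4): S=183.2711, (K−S)⁺=0.0000, hold=0.0000 ⇒ V=0.0000 continue  boundary S*=44.4230
step 3: (k=3,j=0): S=53.0327, (K−S)⁺=25.5573, hold=25.0708 ⇒ V=25.5573 exercise | (k=3,j=1): S=75.5814, (K−S)⁺=3.0086, hold=10.0655 ⇒ V=10.0655 continue | (k=3,j=2): S=107.7176, (K−S)⁺=0.0000, hold=1.8959 ⇒ V=1.8959 continue | (k=3,j=3): S=153.5176, (K−S)⁺=0.0000, hold=0.0000 ⇒ V=0.0000 continue  boundary S*=53.0327
step 2: (k=2,j=0): S=63.3110, (K−S)⁺=15.2790, hold=17.6561 ⇒ V=17.6561 continue | (k=2,j=1): S=90.2300, (K−S)⁺=0.0000, hold=5.9450 ⇒ V=5.9450 continue | (k=2,j=2): S=128.5945, (K−S)⁺=0.0000, hold=0.9456 ⇒ V=0.9456 continue  boundary S*=-
step 1: (k=1,j=0): S=75.5814, (K−S)⁺=3.0086, hold=11.7057 ⇒ V=11.7057 continue | (k=1,j=1): S=107.7176, (K−S)⁺=0.0000, hold=3.4264 ⇒ V=3.4264 continue  boundary S*=-
step 0: (k=0,j=0): S=90.2300, (K−S)⁺=0.0000, hold=7.5095 ⇒ V=7.5095 continue  boundary S*=-

price = 7.5095
boundary = - - - 53.0327 44.4230 53.0327
tree:
7.5095
11.7057 3.4264
17.6561 5.9450 0.9456
25.5573 10.0655 1.8959 0.0000
34.1670 16.4639 3.8011 0.0000 0.0000
41.3789 25.5573 7.6208 0.0000 0.0000 0.0000
47.4200 34.1670 15.2790 0.0000 0.0000 0.0000 0.0000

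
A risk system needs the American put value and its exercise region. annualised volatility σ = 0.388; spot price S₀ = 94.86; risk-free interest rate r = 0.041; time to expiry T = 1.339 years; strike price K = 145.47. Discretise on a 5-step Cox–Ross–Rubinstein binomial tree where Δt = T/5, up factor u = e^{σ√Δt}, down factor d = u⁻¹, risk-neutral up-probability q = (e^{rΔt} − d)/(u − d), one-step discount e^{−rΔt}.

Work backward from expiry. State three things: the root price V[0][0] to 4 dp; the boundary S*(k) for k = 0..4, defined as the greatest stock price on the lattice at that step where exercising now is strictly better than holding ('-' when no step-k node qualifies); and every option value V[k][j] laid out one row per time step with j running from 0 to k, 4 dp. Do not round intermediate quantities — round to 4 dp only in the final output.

price = 52.1709
boundary = - 77.6037 63.4865 77.6037 94.8600
tree:
52.1709
67.8663 36.1879
81.9835 50.8406 20.9772
93.5326 67.8663 33.3699 7.8898
102.9807 81.9835 50.6100 15.2604 0.0000
110.7101 93.5326 67.8663 29.5164 0.0000 0.0000

Δt=0.26780, u=1.22237, d=0.81809, q=0.47728, disc=e^(-rΔt)=0.98908
k=5 terminal: V=max(K-S,0) → 110.7101 93.5326 67.8663 29.5164 0.0000 0.0000
k=4: j=0 S=42.4893 intr=102.9807 cont=101.3922 V=102.9807[EX]; j=1 S=63.4865 intr=81.9835 cont=80.3950 V=81.9835[EX]; j=2 S=94.8600 intr=50.6100 cont=49.0215 V=50.6100[EX]; j=3 S=141.7376 intr=3.7324 cont=15.2604 V=15.2604[hold]; j=4 S=211.7810 intr=0.0000 cont=0.0000 V=0.0000[hold]  S*(4)=94.8600
k=3: j=0 S=51.9374 intr=93.5326 cont=91.9441 V=93.5326[EX]; j=1 S=77.6037 intr=67.8663 cont=66.2779 V=67.8663[EX]; j=2 S=115.9536 intr=29.5164 cont=33.3699 V=33.3699[hold]; j=3 S=173.2551 intr=0.0000 cont=7.8898 V=7.8898[hold]  S*(3)=77.6037
k=2: j=0 S=63.4865 intr=81.9835 cont=80.3950 V=81.9835[EX]; j=1 S=94.8600 intr=50.6100 cont=50.8406 V=50.8406[hold]; j=2 S=141.7376 intr=3.7324 cont=20.9772 V=20.9772[hold]  S*(2)=63.4865
k=1: j=0 S=77.6037 intr=67.8663 cont=66.3867 V=67.8663[EX]; j=1 S=115.9536 intr=29.5164 cont=36.1879 V=36.1879[hold]  S*(1)=77.6037
k=0: j=0 S=94.8600 intr=50.6100 cont=52.1709 V=52.1709[hold]  S*(0)=-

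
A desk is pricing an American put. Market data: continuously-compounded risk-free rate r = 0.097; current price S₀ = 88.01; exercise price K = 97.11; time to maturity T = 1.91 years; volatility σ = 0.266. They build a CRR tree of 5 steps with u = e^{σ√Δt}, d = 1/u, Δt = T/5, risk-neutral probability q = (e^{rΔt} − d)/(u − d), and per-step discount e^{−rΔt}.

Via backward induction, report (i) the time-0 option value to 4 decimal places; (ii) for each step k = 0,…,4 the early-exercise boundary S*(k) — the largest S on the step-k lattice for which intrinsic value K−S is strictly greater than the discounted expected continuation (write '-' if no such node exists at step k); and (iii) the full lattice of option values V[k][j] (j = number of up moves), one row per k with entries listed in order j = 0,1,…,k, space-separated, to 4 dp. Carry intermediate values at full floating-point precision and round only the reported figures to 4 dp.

Δt=0.38200  u=1.17869  d=0.84840  q=0.57328  discount=0.96362
step 5 (expiry): payoffs max(K−S,0) = 58.4259 43.3657 22.4424 0.0000 0.0000 0.0000
step 4: (k=4,j=0): S=45.5966, (K−S)⁺=51.5134, hold=47.9809 ⇒ V=51.5134 exercise | (k=4,j=1): S=63.3479, (K−S)⁺=33.7621, hold=30.2296 ⇒ V=33.7621 exercise | (k=4,j=2): S=88.0100, (K−S)⁺=9.1000, hold=9.2282 ⇒ V=9.2282 continue | (k=4,j=3): S=122.2734, (K−S)⁺=0.0000, hold=0.0000 ⇒ V=0.0000 continue | (k=4,j=4): S=169.8758, (K−S)⁺=0.0000, hold=0.0000 ⇒ V=0.0000 continue  boundary S*=63.3479
step 3: (k=3,j=0): S=53.7443, (K−S)⁺=43.3657, hold=39.8332 ⇒ V=43.3657 exercise | (k=3,j=1): S=74.6676, (K−S)⁺=22.4424, hold=18.9808 ⇒ V=22.4424 exercise | (k=3,j=2): S=103.7366, (K−S)⁺=0.0000, hold=3.7946 ⇒ V=3.7946 continue | (k=3,j=3): S=144.1225, (K−S)⁺=0.0000, hold=0.0000 ⇒ V=0.0000 continue  boundary S*=74.6676
step 2: (k=2,j=0): S=63.3479, (K−S)⁺=33.7621, hold=30.2296 ⇒ V=33.7621 exercise | (k=2,j=1): S=88.0100, (K−S)⁺=9.1000, hold=11.3245 ⇒ V=11.3245 continue | (k=2,j=2): S=122.2734, (K−S)⁺=0.0000, hold=1.5603 ⇒ V=1.5603 continue  boundary S*=63.3479
step 1: (k=1,j=0): S=74.6676, (K−S)⁺=22.4424, hold=20.1388 ⇒ V=22.4424 exercise | (k=1,j=1): S=103.7366, (K−S)⁺=0.0000, hold=5.5186 ⇒ V=5.5186 continue  boundary S*=74.6676
step 0: (k=0,j=0): S=88.0100, (K−S)⁺=9.1000, hold=12.2768 ⇒ V=12.2768 continue  boundary S*=-

price = 12.2768
boundary = - 74.6676 63.3479 74.6676 63.3479
tree:
12.2768
22.4424 5.5186
33.7621 11.3245 1.5603
43.3657 22.4424 3.7946 0.0000
51.5134 33.7621 9.2282 0.0000 0.0000
58.4259 43.3657 22.4424 0.0000 0.0000 0.0000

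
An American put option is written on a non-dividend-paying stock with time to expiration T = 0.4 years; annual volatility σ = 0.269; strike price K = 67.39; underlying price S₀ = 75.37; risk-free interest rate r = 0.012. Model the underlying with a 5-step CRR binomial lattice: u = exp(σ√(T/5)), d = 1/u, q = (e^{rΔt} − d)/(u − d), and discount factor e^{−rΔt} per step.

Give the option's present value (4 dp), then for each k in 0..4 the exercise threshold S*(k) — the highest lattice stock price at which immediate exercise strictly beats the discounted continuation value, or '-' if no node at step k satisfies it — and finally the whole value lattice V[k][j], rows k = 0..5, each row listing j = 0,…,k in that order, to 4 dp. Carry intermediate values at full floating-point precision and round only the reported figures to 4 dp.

params: Δt=0.08000 u=1.07905 d=0.92674 q=0.48729 e^(-rΔt)=0.99904
t_5 payoffs: 15.8692 7.4014 0.0000 0.0000 0.0000 0.0000
t_4: node(4,0) S=55.5937 payoff=11.7963 vs cont=11.7316 → 11.7963 [stop]  node(4,1) S=64.7310 payoff=2.6590 vs cont=3.7911 → 3.7911 [wait]  node(4,2) S=75.3700 payoff=0.0000 vs cont=0.0000 → 0.0000 [wait]  node(4,3) S=87.7576 payoff=0.0000 vs cont=0.0000 → 0.0000 [wait]  node(4,4) S=102.1812 payoff=0.0000 vs cont=0.0000 → 0.0000 [wait]  ⇒ S*(4)=55.5937
t_3: node(3,0) S=59.9886 payoff=7.4014 vs cont=7.8878 → 7.8878 [wait]  node(3,1) S=69.8482 payoff=0.0000 vs cont=1.9418 → 1.9418 [wait]  node(3,2) S=81.3283 payoff=0.0000 vs cont=0.0000 → 0.0000 [wait]  node(3,3) S=94.6952 payoff=0.0000 vs cont=0.0000 → 0.0000 [wait]  ⇒ S*(3)=-
t_2: node(2,0) S=64.7310 payoff=2.6590 vs cont=4.9856 → 4.9856 [wait]  node(2,1) S=75.3700 payoff=0.0000 vs cont=0.9946 → 0.9946 [wait]  node(2,2) S=87.7576 payoff=0.0000 vs cont=0.0000 → 0.0000 [wait]  ⇒ S*(2)=-
t_1: node(1,0) S=69.8482 payoff=0.0000 vs cont=3.0379 → 3.0379 [wait]  node(1,1) S=81.3283 payoff=0.0000 vs cont=0.5095 → 0.5095 [wait]  ⇒ S*(1)=-
t_0: node(0,0) S=75.3700 payoff=0.0000 vs cont=1.8041 → 1.8041 [wait]  ⇒ S*(0)=-

price = 1.8041
boundary = - - - - 55.5937
tree:
1.8041
3.0379 0.5095
4.9856 0.9946 0.0000
7.8878 1.9418 0.0000 0.0000
11.7963 3.7911 0.0000 0.0000 0.0000
15.8692 7.4014 0.0000 0.0000 0.0000 0.0000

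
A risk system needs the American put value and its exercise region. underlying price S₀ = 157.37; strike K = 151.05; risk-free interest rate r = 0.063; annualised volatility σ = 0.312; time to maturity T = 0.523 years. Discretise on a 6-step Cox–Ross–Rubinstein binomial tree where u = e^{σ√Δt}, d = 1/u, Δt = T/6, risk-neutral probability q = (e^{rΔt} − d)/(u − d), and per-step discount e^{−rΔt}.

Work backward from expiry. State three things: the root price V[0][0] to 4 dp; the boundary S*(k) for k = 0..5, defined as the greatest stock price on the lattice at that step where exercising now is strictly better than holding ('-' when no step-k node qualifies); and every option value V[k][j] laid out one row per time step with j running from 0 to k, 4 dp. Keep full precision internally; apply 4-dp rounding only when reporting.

params: Δt=0.08717 u=1.09649 d=0.91200 q=0.50684 e^(-rΔt)=0.99452
t_6 payoffs: 60.4993 42.1816 20.1583 0.0000 0.0000 0.0000 0.0000
t_5: node(5,0) S=99.2881 payoff=51.7619 vs cont=50.9347 → 51.7619 [stop]  node(5,1) S=119.3732 payoff=31.6768 vs cont=30.8495 → 31.6768 [stop]  node(5,2) S=143.5215 payoff=7.5285 vs cont=9.8869 → 9.8869 [wait]  node(5,3) S=172.5548 payoff=0.0000 vs cont=0.0000 → 0.0000 [wait]  node(5,4) S=207.4612 payoff=0.0000 vs cont=0.0000 → 0.0000 [wait]  node(5,5) S=249.4290 payoff=0.0000 vs cont=0.0000 → 0.0000 [wait]  ⇒ S*(5)=119.3732
t_4: node(4,0) S=108.8684 payoff=42.1816 vs cont=41.3543 → 42.1816 [stop]  node(4,1) S=130.8917 payoff=20.1583 vs cont=20.5199 → 20.5199 [wait]  node(4,2) S=157.3700 payoff=0.0000 vs cont=4.8492 → 4.8492 [wait]  node(4,3) S=189.2047 payoff=0.0000 vs cont=0.0000 → 0.0000 [wait]  node(4,4) S=227.4793 payoff=0.0000 vs cont=0.0000 → 0.0000 [wait]  ⇒ S*(4)=108.8684
t_3: node(3,0) S=119.3732 payoff=31.6768 vs cont=31.0318 → 31.6768 [stop]  node(3,1) S=143.5215 payoff=7.5285 vs cont=12.5086 → 12.5086 [wait]  node(3,2) S=172.5548 payoff=0.0000 vs cont=2.3784 → 2.3784 [wait]  node(3,3) S=207.4612 payoff=0.0000 vs cont=0.0000 → 0.0000 [wait]  ⇒ S*(3)=119.3732
t_2: node(2,0) S=130.8917 payoff=20.1583 vs cont=21.8414 → 21.8414 [wait]  node(2,1) S=157.3700 payoff=0.0000 vs cont=7.3338 → 7.3338 [wait]  node(2,2) S=189.2047 payoff=0.0000 vs cont=1.1665 → 1.1665 [wait]  ⇒ S*(2)=-
t_1: node(1,0) S=143.5215 payoff=7.5285 vs cont=14.4091 → 14.4091 [wait]  node(1,1) S=172.5548 payoff=0.0000 vs cont=4.1850 → 4.1850 [wait]  ⇒ S*(1)=-
t_0: node(0,0) S=157.3700 payoff=0.0000 vs cont=9.1766 → 9.1766 [wait]  ⇒ S*(0)=-

price = 9.1766
boundary = - - - 119.3732 108.8684 119.3732
tree:
9.1766
14.4091 4.1850
21.8414 7.3338 1.1665
31.6768 12.5086 2.3784 0.0000
42.1816 20.5199 4.8492 0.0000 0.0000
51.7619 31.6768 9.8869 0.0000 0.0000 0.0000
60.4993 42.1816 20.1583 0.0000 0.0000 0.0000 0.0000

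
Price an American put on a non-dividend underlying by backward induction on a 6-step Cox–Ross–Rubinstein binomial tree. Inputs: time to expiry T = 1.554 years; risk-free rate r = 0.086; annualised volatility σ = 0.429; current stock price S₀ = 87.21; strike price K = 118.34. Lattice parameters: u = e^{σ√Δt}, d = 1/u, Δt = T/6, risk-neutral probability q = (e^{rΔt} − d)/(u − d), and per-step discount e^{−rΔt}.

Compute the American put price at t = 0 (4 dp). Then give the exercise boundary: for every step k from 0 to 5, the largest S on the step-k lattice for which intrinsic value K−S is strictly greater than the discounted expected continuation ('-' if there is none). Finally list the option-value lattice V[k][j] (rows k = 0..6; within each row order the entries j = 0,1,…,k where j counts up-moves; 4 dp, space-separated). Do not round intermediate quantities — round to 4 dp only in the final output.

params: Δt=0.25900 u=1.24399 d=0.80386 q=0.49681 e^(-rΔt)=0.97797
t_6 payoffs: 94.8081 81.9239 61.9853 31.1300 0.0000 0.0000 0.0000
t_5: node(5,0) S=29.2736 payoff=89.0664 vs cont=86.4597 → 89.0664 [stop]  node(5,1) S=45.3014 payoff=73.0386 vs cont=70.4318 → 73.0386 [stop]  node(5,2) S=70.1049 payoff=48.2351 vs cont=45.6284 → 48.2351 [stop]  node(5,3) S=108.4887 payoff=9.8513 vs cont=15.3193 → 15.3193 [wait]  node(5,4) S=167.8884 payoff=0.0000 vs cont=0.0000 → 0.0000 [wait]  node(5,5) S=259.8107 payoff=0.0000 vs cont=0.0000 → 0.0000 [wait]  ⇒ S*(5)=70.1049
t_4: node(4,0) S=36.4161 payoff=81.9239 vs cont=79.3171 → 81.9239 [stop]  node(4,1) S=56.3547 payoff=61.9853 vs cont=59.3786 → 61.9853 [stop]  node(4,2) S=87.2100 payoff=31.1300 vs cont=31.1799 → 31.1799 [wait]  node(4,3) S=134.9592 payoff=0.0000 vs cont=7.5387 → 7.5387 [wait]  node(4,4) S=208.8521 payoff=0.0000 vs cont=0.0000 → 0.0000 [wait]  ⇒ S*(4)=56.3547
t_3: node(3,0) S=45.3014 payoff=73.0386 vs cont=70.4318 → 73.0386 [stop]  node(3,1) S=70.1049 payoff=48.2351 vs cont=45.6526 → 48.2351 [stop]  node(3,2) S=108.4887 payoff=9.8513 vs cont=19.0066 → 19.0066 [wait]  node(3,3) S=167.8884 payoff=0.0000 vs cont=3.7098 → 3.7098 [wait]  ⇒ S*(3)=70.1049
t_2: node(2,0) S=56.3547 payoff=61.9853 vs cont=59.3786 → 61.9853 [stop]  node(2,1) S=87.2100 payoff=31.1300 vs cont=32.9715 → 32.9715 [wait]  node(2,2) S=134.9592 payoff=0.0000 vs cont=11.1558 → 11.1558 [wait]  ⇒ S*(2)=56.3547
t_1: node(1,0) S=70.1049 payoff=48.2351 vs cont=46.5231 → 48.2351 [stop]  node(1,1) S=108.4887 payoff=9.8513 vs cont=21.6457 → 21.6457 [wait]  ⇒ S*(1)=70.1049
t_0: node(0,0) S=87.2100 payoff=31.1300 vs cont=34.2537 → 34.2537 [wait]  ⇒ S*(0)=-

price = 34.2537
boundary = - 70.1049 56.3547 70.1049 56.3547 70.1049
tree:
34.2537
48.2351 21.6457
61.9853 32.9715 11.1558
73.0386 48.2351 19.0066 3.7098
81.9239 61.9853 31.1799 7.5387 0.0000
89.0664 73.0386 48.2351 15.3193 0.0000 0.0000
94.8081 81.9239 61.9853 31.1300 0.0000 0.0000 0.0000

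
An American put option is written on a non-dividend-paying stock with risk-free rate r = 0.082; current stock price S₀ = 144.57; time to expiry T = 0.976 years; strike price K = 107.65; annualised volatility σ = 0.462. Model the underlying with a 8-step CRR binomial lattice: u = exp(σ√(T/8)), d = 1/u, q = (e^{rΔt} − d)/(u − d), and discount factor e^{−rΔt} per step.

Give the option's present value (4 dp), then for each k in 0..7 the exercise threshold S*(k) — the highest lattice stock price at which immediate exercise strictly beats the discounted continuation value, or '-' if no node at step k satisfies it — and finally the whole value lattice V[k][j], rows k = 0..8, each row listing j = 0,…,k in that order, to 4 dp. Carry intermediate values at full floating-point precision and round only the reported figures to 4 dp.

params: Δt=0.12200 u=1.17512 d=0.85098 q=0.49076 e^(-rΔt)=0.99005
t_8 payoffs: 67.8922 52.7482 31.8358 2.9578 0.0000 0.0000 0.0000 0.0000 0.0000
t_7: node(7,0) S=46.7202 payoff=60.9298 vs cont=59.8583 → 60.9298 [stop]  node(7,1) S=64.5161 payoff=43.1339 vs cont=42.0623 → 43.1339 [stop]  node(7,2) S=89.0907 payoff=18.5593 vs cont=17.4877 → 18.5593 [stop]  node(7,3) S=123.0258 payoff=0.0000 vs cont=1.4912 → 1.4912 [wait]  node(7,4) S=169.8870 payoff=0.0000 vs cont=0.0000 → 0.0000 [wait]  node(7,5) S=234.5979 payoff=0.0000 vs cont=0.0000 → 0.0000 [wait]  node(7,6) S=323.9574 payoff=0.0000 vs cont=0.0000 → 0.0000 [wait]  node(7,7) S=447.3546 payoff=0.0000 vs cont=0.0000 → 0.0000 [wait]  ⇒ S*(7)=89.0907
t_6: node(6,0) S=54.9018 payoff=52.7482 vs cont=51.6767 → 52.7482 [stop]  node(6,1) S=75.8142 payoff=31.8358 vs cont=30.7643 → 31.8358 [stop]  node(6,2) S=104.6922 payoff=2.9578 vs cont=10.0816 → 10.0816 [wait]  node(6,3) S=144.5700 payoff=0.0000 vs cont=0.7518 → 0.7518 [wait]  node(6,4) S=199.6375 payoff=0.0000 vs cont=0.0000 → 0.0000 [wait]  node(6,5) S=275.6805 payoff=0.0000 vs cont=0.0000 → 0.0000 [wait]  node(6,6) S=380.6886 payoff=0.0000 vs cont=0.0000 → 0.0000 [wait]  ⇒ S*(6)=75.8142
t_5: node(5,0) S=64.5161 payoff=43.1339 vs cont=42.0623 → 43.1339 [stop]  node(5,1) S=89.0907 payoff=18.5593 vs cont=20.9490 → 20.9490 [wait]  node(5,2) S=123.0258 payoff=0.0000 vs cont=5.4481 → 5.4481 [wait]  node(5,3) S=169.8870 payoff=0.0000 vs cont=0.3791 → 0.3791 [wait]  node(5,4) S=234.5979 payoff=0.0000 vs cont=0.0000 → 0.0000 [wait]  node(5,5) S=323.9574 payoff=0.0000 vs cont=0.0000 → 0.0000 [wait]  ⇒ S*(5)=64.5161
t_4: node(4,0) S=75.8142 payoff=31.8358 vs cont=31.9254 → 31.9254 [wait]  node(4,1) S=104.6922 payoff=2.9578 vs cont=13.2089 → 13.2089 [wait]  node(4,2) S=144.5700 payoff=0.0000 vs cont=2.9309 → 2.9309 [wait]  node(4,3) S=199.6375 payoff=0.0000 vs cont=0.1911 → 0.1911 [wait]  node(4,4) S=275.6805 payoff=0.0000 vs cont=0.0000 → 0.0000 [wait]  ⇒ S*(4)=-
t_3: node(3,0) S=89.0907 payoff=18.5593 vs cont=22.5137 → 22.5137 [wait]  node(3,1) S=123.0258 payoff=0.0000 vs cont=8.0836 → 8.0836 [wait]  node(3,2) S=169.8870 payoff=0.0000 vs cont=1.5705 → 1.5705 [wait]  node(3,3) S=234.5979 payoff=0.0000 vs cont=0.0963 → 0.0963 [wait]  ⇒ S*(3)=-
t_2: node(2,0) S=104.6922 payoff=2.9578 vs cont=15.2783 → 15.2783 [wait]  node(2,1) S=144.5700 payoff=0.0000 vs cont=4.8386 → 4.8386 [wait]  node(2,2) S=199.6375 payoff=0.0000 vs cont=0.8386 → 0.8386 [wait]  ⇒ S*(2)=-
t_1: node(1,0) S=123.0258 payoff=0.0000 vs cont=10.0538 → 10.0538 [wait]  node(1,1) S=169.8870 payoff=0.0000 vs cont=2.8469 → 2.8469 [wait]  ⇒ S*(1)=-
t_0: node(0,0) S=144.5700 payoff=0.0000 vs cont=6.4521 → 6.4521 [wait]  ⇒ S*(0)=-

price = 6.4521
boundary = - - - - - 64.5161 75.8142 89.0907
tree:
6.4521
10.0538 2.8469
15.2783 4.8386 0.8386
22.5137 8.0836 1.5705 0.0963
31.9254 13.2089 2.9309 0.1911 0.0000
43.1339 20.9490 5.4481 0.3791 0.0000 0.0000
52.7482 31.8358 10.0816 0.7518 0.0000 0.0000 0.0000
60.9298 43.1339 18.5593 1.4912 0.0000 0.0000 0.0000 0.0000
67.8922 52.7482 31.8358 2.9578 0.0000 0.0000 0.0000 0.0000 0.0000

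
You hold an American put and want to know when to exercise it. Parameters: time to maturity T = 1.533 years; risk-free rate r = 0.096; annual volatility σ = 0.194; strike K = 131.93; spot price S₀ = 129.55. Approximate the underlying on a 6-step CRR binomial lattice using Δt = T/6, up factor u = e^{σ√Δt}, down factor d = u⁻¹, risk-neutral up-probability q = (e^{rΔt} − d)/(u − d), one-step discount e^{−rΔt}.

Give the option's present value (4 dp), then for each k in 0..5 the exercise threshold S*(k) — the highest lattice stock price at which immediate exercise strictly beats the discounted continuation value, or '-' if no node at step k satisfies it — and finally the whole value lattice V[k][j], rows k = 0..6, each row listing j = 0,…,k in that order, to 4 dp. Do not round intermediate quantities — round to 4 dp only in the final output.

Δt=0.25550  u=1.10303  d=0.90659  q=0.60191  discount=0.97577
step 6 (expiry): payoffs max(K−S,0) = 59.9995 44.4140 25.4513 2.3800 0.0000 0.0000 0.0000
step 5: (k=5,j=0): S=79.3415, (K−S)⁺=52.5885, hold=49.3919 ⇒ V=52.5885 exercise | (k=5,j=1): S=96.5328, (K−S)⁺=35.3972, hold=32.2005 ⇒ V=35.3972 exercise | (k=5,j=2): S=117.4492, (K−S)⁺=14.4808, hold=11.2842 ⇒ V=14.4808 exercise | (k=5,j=3): S=142.8976, (K−S)⁺=0.0000, hold=0.9245 ⇒ V=0.9245 continue | (k=5,j=4): S=173.8600, (K−S)⁺=0.0000, hold=0.0000 ⇒ V=0.0000 continue | (k=5,j=5): S=211.5313, (K−S)⁺=0.0000, hold=0.0000 ⇒ V=0.0000 continue  boundary S*=117.4492
step 4: (k=4,j=0): S=87.5160, (K−S)⁺=44.4140, hold=41.2173 ⇒ V=44.4140 exercise | (k=4,j=1): S=106.4787, (K−S)⁺=25.4513, hold=22.2547 ⇒ V=25.4513 exercise | (k=4,j=2): S=129.5500, (K−S)⁺=2.3800, hold=6.1679 ⇒ V=6.1679 continue | (k=4,j=3): S=157.6204, (K−S)⁺=0.0000, hold=0.3591 ⇒ V=0.3591 continue | (k=4,j=4): S=191.7729, (K−S)⁺=0.0000, hold=0.0000 ⇒ V=0.0000 continue  boundary S*=106.4787
step 3: (k=3,j=0): S=96.5328, (K−S)⁺=35.3972, hold=32.2005 ⇒ V=35.3972 exercise | (k=3,j=1): S=117.4492, (K−S)⁺=14.4808, hold=13.5090 ⇒ V=14.4808 exercise | (k=3,j=2): S=142.8976, (K−S)⁺=0.0000, hold=2.6068 ⇒ V=2.6068 continue | (k=3,j=3): S=173.8600, (K−S)⁺=0.0000, hold=0.1395 ⇒ V=0.1395 continue  boundary S*=117.4492
step 2: (k=2,j=0): S=106.4787, (K−S)⁺=25.4513, hold=22.2547 ⇒ V=25.4513 exercise | (k=2,j=1): S=129.5500, (K−S)⁺=2.3800, hold=7.1560 ⇒ V=7.1560 continue | (k=2,j=2): S=157.6204, (K−S)⁺=0.0000, hold=1.0945 ⇒ V=1.0945 continue  boundary S*=106.4787
step 1: (k=1,j=0): S=117.4492, (K−S)⁺=14.4808, hold=14.0893 ⇒ V=14.4808 exercise | (k=1,j=1): S=142.8976, (K−S)⁺=0.0000, hold=3.4225 ⇒ V=3.4225 continue  boundary S*=117.4492
step 0: (k=0,j=0): S=129.5500, (K−S)⁺=2.3800, hold=7.6351 ⇒ V=7.6351 continue  boundary S*=-

price = 7.6351
boundary = - 117.4492 106.4787 117.4492 106.4787 117.4492
tree:
7.6351
14.4808 3.4225
25.4513 7.1560 1.0945
35.3972 14.4808 2.6068 0.1395
44.4140 25.4513 6.1679 0.3591 0.0000
52.5885 35.3972 14.4808 0.9245 0.0000 0.0000
59.9995 44.4140 25.4513 2.3800 0.0000 0.0000 0.0000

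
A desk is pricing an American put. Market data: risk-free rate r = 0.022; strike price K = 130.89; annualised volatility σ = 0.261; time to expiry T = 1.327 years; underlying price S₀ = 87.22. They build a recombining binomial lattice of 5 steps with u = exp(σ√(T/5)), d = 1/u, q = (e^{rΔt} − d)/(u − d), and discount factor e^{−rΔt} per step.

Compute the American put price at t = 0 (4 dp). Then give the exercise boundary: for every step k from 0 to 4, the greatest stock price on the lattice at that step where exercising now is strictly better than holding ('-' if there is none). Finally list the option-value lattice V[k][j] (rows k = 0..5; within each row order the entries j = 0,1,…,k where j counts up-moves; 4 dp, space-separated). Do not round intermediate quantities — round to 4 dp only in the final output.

price = 43.6700
boundary = 87.2200 76.2467 87.2200 99.7725 114.1316
tree:
43.6700
54.6433 31.9351
64.2360 43.6700 20.0134
72.6218 54.6433 31.1175 8.6101
79.9527 64.2360 43.6700 16.7584 0.1693
86.3612 72.6218 54.6433 31.1175 0.3328 0.0000

params: Δt=0.26540 u=1.14392 d=0.87419 q=0.48815 e^(-rΔt)=0.99418
t_5 payoffs: 86.3612 72.6218 54.6433 31.1175 0.3328 0.0000
t_4: node(4,0) S=50.9373 payoff=79.9527 vs cont=79.1906 → 79.9527 [stop]  node(4,1) S=66.6540 payoff=64.2360 vs cont=63.4740 → 64.2360 [stop]  node(4,2) S=87.2200 payoff=43.6700 vs cont=42.9080 → 43.6700 [stop]  node(4,3) S=114.1316 payoff=16.7584 vs cont=15.9964 → 16.7584 [stop]  node(4,4) S=149.3468 payoff=0.0000 vs cont=0.1693 → 0.1693 [wait]  ⇒ S*(4)=114.1316
t_3: node(3,0) S=58.2682 payoff=72.6218 vs cont=71.8598 → 72.6218 [stop]  node(3,1) S=76.2467 payoff=54.6433 vs cont=53.8813 → 54.6433 [stop]  node(3,2) S=99.7725 payoff=31.1175 vs cont=30.3554 → 31.1175 [stop]  node(3,3) S=130.5572 payoff=0.3328 vs cont=8.6101 → 8.6101 [wait]  ⇒ S*(3)=99.7725
t_2: node(2,0) S=66.6540 payoff=64.2360 vs cont=63.4740 → 64.2360 [stop]  node(2,1) S=87.2200 payoff=43.6700 vs cont=42.9080 → 43.6700 [stop]  node(2,2) S=114.1316 payoff=16.7584 vs cont=20.0134 → 20.0134 [wait]  ⇒ S*(2)=87.2200
t_1: node(1,0) S=76.2467 payoff=54.6433 vs cont=53.8813 → 54.6433 [stop]  node(1,1) S=99.7725 payoff=31.1175 vs cont=31.9351 → 31.9351 [wait]  ⇒ S*(1)=76.2467
t_0: node(0,0) S=87.2200 payoff=43.6700 vs cont=43.3048 → 43.6700 [stop]  ⇒ S*(0)=87.2200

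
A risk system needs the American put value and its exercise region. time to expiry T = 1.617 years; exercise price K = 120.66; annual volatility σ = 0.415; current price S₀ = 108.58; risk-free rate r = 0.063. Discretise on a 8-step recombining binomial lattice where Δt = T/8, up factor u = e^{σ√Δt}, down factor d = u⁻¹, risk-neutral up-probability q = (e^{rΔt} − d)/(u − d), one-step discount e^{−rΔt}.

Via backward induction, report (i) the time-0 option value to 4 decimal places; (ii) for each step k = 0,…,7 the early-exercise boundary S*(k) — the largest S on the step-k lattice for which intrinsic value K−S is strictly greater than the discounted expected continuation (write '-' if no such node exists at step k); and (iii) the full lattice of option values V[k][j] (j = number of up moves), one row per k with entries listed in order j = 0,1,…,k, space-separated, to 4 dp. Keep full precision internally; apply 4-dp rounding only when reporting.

Δt=0.20212, u=1.20512, d=0.82979, q=0.48764, disc=e^(-rΔt)=0.98735
k=8 terminal: V=max(K-S,0) → 96.2530 85.2135 69.1807 45.8962 12.0800 0.0000 0.0000 0.0000 0.0000
k=7: j=0 S=29.4133 intr=91.2467 cont=89.7199 V=91.2467[EX]; j=1 S=42.7172 intr=77.9428 cont=76.4160 V=77.9428[EX]; j=2 S=62.0386 intr=58.6214 cont=57.0947 V=58.6214[EX]; j=3 S=90.0991 intr=30.5609 cont=29.0342 V=30.5609[EX]; j=4 S=130.8516 intr=0.0000 cont=6.1111 V=6.1111[hold]; j=5 S=190.0369 intr=0.0000 cont=0.0000 V=0.0000[hold]; j=6 S=275.9921 intr=0.0000 cont=0.0000 V=0.0000[hold]; j=7 S=400.8255 intr=0.0000 cont=0.0000 V=0.0000[hold]  S*(7)=90.0991
k=6: j=0 S=35.4465 intr=85.2135 cont=83.6867 V=85.2135[EX]; j=1 S=51.4793 intr=69.1807 cont=67.6540 V=69.1807[EX]; j=2 S=74.7638 intr=45.8962 cont=44.3695 V=45.8962[EX]; j=3 S=108.5800 intr=12.0800 cont=18.4025 V=18.4025[hold]; j=4 S=157.6916 intr=0.0000 cont=3.0915 V=3.0915[hold]; j=5 S=229.0168 intr=0.0000 cont=0.0000 V=0.0000[hold]; j=6 S=332.6029 intr=0.0000 cont=0.0000 V=0.0000[hold]  S*(6)=74.7638
k=5: j=0 S=42.7172 intr=77.9428 cont=76.4160 V=77.9428[EX]; j=1 S=62.0386 intr=58.6214 cont=57.0947 V=58.6214[EX]; j=2 S=90.0991 intr=30.5609 cont=32.0782 V=32.0782[hold]; j=3 S=130.8516 intr=0.0000 cont=10.7979 V=10.7979[hold]; j=4 S=190.0369 intr=0.0000 cont=1.5639 V=1.5639[hold]; j=5 S=275.9921 intr=0.0000 cont=0.0000 V=0.0000[hold]  S*(5)=62.0386
k=4: j=0 S=51.4793 intr=69.1807 cont=67.6540 V=69.1807[EX]; j=1 S=74.7638 intr=45.8962 cont=45.1000 V=45.8962[EX]; j=2 S=108.5800 intr=12.0800 cont=21.4266 V=21.4266[hold]; j=3 S=157.6916 intr=0.0000 cont=6.2154 V=6.2154[hold]; j=4 S=229.0168 intr=0.0000 cont=0.7912 V=0.7912[hold]  S*(4)=74.7638
k=3: j=0 S=62.0386 intr=58.6214 cont=57.0947 V=58.6214[EX]; j=1 S=90.0991 intr=30.5609 cont=33.5342 V=33.5342[hold]; j=2 S=130.8516 intr=0.0000 cont=13.8318 V=13.8318[hold]; j=3 S=190.0369 intr=0.0000 cont=3.5252 V=3.5252[hold]  S*(3)=62.0386
k=2: j=0 S=74.7638 intr=45.8962 cont=45.8011 V=45.8962[EX]; j=1 S=108.5800 intr=12.0800 cont=23.6239 V=23.6239[hold]; j=2 S=157.6916 intr=0.0000 cont=8.6945 V=8.6945[hold]  S*(2)=74.7638
k=1: j=0 S=90.0991 intr=30.5609 cont=34.5922 V=34.5922[hold]; j=1 S=130.8516 intr=0.0000 cont=16.1370 V=16.1370[hold]  S*(1)=-
k=0: j=0 S=108.5800 intr=12.0800 cont=25.2689 V=25.2689[hold]  S*(0)=-

price = 25.2689
boundary = - - 74.7638 62.0386 74.7638 62.0386 74.7638 90.0991
tree:
25.2689
34.5922 16.1370
45.8962 23.6239 8.6945
58.6214 33.5342 13.8318 3.5252
69.1807 45.8962 21.4266 6.2154 0.7912
77.9428 58.6214 32.0782 10.7979 1.5639 0.0000
85.2135 69.1807 45.8962 18.4025 3.0915 0.0000 0.0000
91.2467 77.9428 58.6214 30.5609 6.1111 0.0000 0.0000 0.0000
96.2530 85.2135 69.1807 45.8962 12.0800 0.0000 0.0000 0.0000 0.0000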